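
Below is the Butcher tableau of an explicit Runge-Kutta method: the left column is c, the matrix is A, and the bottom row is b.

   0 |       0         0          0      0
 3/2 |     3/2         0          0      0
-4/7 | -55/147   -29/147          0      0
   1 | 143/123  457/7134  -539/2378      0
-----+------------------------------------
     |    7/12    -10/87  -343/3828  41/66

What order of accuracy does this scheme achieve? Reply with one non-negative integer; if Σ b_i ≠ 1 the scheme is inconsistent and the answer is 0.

4

b = (7/12, -10/87, -343/3828, 41/66)
c = (0, 3/2, -4/7, 1)
Ac = (0, 0, -29/98, 37/164)
Σ b_i: 7/12·1 + (-10/87)·1 + (-343/3828)·1 + 41/66·1 = 1 ✓
b·c: (-10/87)·3/2 + (-343/3828)·(-4/7) + 41/66·1 = 1/2 ✓
b·c²: (-10/87)·9/4 + (-343/3828)·16/49 + 41/66·1 = 1/3 ✓
b·Ac: (-343/3828)·(-29/98) + 41/66·37/164 = 1/6 ✓
b·c³: (-10/87)·27/8 + (-343/3828)·(-64/343) + 41/66·1 = 1/4 ✓
b·(c∘Ac): (-343/3828)·58/343 + 41/66·37/164 = 1/8 ✓
b·Ac²: (-343/3828)·(-87/196) + 41/66·23/328 = 1/12 ✓
b·A²c: 41/66·11/164 = 1/24 ✓; 4 stages ⇒ order 4.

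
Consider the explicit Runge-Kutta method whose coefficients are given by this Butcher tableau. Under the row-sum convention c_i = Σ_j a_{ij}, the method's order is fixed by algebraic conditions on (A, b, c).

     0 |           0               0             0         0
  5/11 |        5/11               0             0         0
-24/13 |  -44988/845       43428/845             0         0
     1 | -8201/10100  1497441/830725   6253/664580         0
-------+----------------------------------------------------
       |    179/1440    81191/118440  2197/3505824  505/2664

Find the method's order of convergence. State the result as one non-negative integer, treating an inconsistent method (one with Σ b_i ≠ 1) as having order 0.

b = (179/1440, 81191/118440, 2197/3505824, 505/2664)
c = (0, 5/11, -24/13, 1)
Ac = (0, 0, 3948/169, 81/101)
Σ b_i: 179/1440·1 + 81191/118440·1 + 2197/3505824·1 + 505/2664·1 = 1 ✓
b·c: 81191/118440·5/11 + 2197/3505824·(-24/13) + 505/2664·1 = 1/2 ✓
b·c²: 81191/118440·25/121 + 2197/3505824·576/169 + 505/2664·1 = 1/3 ✓
b·Ac: 2197/3505824·3948/169 + 505/2664·81/101 = 1/6 ✓
b·c³: 81191/118440·125/1331 + 2197/3505824·(-13824/2197) + 505/2664·1 = 1/4 ✓
b·(c∘Ac): 2197/3505824·(-94752/2197) + 505/2664·81/101 = 1/8 ✓
b·Ac²: 2197/3505824·19740/1859 + 505/2664·2247/5555 = 1/12 ✓
b·A²c: 505/2664·111/505 = 1/24 ✓; 4 stages ⇒ order 4.

4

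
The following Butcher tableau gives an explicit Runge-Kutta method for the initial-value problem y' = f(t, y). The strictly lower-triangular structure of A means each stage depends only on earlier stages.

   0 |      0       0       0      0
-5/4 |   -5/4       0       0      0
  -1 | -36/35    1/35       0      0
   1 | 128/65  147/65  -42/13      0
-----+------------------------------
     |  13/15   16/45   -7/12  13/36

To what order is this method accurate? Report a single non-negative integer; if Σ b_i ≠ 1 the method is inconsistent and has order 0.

b = (13/15, 16/45, -7/12, 13/36)
c = (0, -5/4, -1, 1)
Ac = (0, 0, -1/28, 21/52)
Σ b_i: 13/15·1 + 16/45·1 + (-7/12)·1 + 13/36·1 = 1 ✓
b·c: 16/45·(-5/4) + (-7/12)·(-1) + 13/36·1 = 1/2 ✓
b·c²: 16/45·25/16 + (-7/12)·1 + 13/36·1 = 1/3 ✓
b·Ac: (-7/12)·(-1/28) + 13/36·21/52 = 1/6 ✓
b·c³: 16/45·(-125/64) + (-7/12)·(-1) + 13/36·1 = 1/4 ✓
b·(c∘Ac): (-7/12)·1/28 + 13/36·21/52 = 1/8 ✓
b·Ac²: (-7/12)·5/112 + 13/36·63/208 = 1/12 ✓
b·A²c: 13/36·3/26 = 1/24 ✓; 4 stages ⇒ order 4.

4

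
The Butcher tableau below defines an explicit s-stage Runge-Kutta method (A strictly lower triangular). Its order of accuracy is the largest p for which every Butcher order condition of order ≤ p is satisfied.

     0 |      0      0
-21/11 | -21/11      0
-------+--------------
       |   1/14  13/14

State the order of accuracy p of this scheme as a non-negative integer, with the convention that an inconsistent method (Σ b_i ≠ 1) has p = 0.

1

b = (1/14, 13/14)
c = (0, -21/11)
Σ b_i: 1/14·1 + 13/14·1 = 1 ✓
b·c: 13/14·(-21/11) = -39/22 ≠ 1/2 ⇒ order 1.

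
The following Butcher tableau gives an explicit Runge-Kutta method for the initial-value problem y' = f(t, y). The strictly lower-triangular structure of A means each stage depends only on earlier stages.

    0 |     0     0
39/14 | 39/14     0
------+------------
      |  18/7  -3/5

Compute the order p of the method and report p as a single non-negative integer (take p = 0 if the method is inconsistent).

0

b = (18/7, -3/5)
c = (0, 39/14)
Σ b_i: 18/7·1 + (-3/5)·1 = 69/35 ≠ 1 ⇒ order 0.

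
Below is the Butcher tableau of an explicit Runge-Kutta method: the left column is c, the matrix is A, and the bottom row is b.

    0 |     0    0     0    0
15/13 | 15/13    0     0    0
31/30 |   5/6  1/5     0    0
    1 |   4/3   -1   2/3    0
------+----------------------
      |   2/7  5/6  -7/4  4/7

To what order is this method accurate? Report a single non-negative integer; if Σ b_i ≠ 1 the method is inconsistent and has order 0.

b = (2/7, 5/6, -7/4, 4/7)
c = (0, 15/13, 31/30, 1)
Ac = (0, 0, 3/13, -272/585)
Σ b_i: 2/7·1 + 5/6·1 + (-7/4)·1 + 4/7·1 = -5/84 ≠ 1 ⇒ order 0.

0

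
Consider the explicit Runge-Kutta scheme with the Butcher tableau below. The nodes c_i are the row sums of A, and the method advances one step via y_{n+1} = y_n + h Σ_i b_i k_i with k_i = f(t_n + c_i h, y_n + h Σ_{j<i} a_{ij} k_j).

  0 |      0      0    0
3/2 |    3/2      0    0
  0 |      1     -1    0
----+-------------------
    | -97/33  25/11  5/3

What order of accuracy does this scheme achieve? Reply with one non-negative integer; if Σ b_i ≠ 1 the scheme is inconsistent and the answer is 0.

1

b = (-97/33, 25/11, 5/3)
c = (0, 3/2, 0)
Ac = (0, 0, -3/2)
Σ b_i: (-97/33)·1 + 25/11·1 + 5/3·1 = 1 ✓
b·c: 25/11·3/2 = 75/22 ≠ 1/2 ⇒ order 1.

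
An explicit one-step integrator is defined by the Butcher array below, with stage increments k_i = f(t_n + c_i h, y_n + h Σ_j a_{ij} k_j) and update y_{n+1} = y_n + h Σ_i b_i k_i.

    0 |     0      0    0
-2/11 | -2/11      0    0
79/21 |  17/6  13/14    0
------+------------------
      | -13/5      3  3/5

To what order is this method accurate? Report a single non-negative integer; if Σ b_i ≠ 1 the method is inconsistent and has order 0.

1

b = (-13/5, 3, 3/5)
c = (0, -2/11, 79/21)
Ac = (0, 0, -13/77)
Σ b_i: (-13/5)·1 + 3·1 + 3/5·1 = 1 ✓
b·c: 3·(-2/11) + 3/5·79/21 = 659/385 ≠ 1/2 ⇒ order 1.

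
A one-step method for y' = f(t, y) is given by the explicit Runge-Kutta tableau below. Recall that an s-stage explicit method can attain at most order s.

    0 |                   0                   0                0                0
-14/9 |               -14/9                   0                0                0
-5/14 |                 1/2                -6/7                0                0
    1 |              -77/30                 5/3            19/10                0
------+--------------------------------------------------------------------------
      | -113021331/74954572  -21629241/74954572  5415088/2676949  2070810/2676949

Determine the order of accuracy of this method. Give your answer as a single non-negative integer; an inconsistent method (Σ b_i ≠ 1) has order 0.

b = (-113021331/74954572, -21629241/74954572, 5415088/2676949, 2070810/2676949)
c = (0, -14/9, -5/14, 1)
Ac = (0, 0, 4/3, -2473/756)
Σ b_i: (-113021331/74954572)·1 + (-21629241/74954572)·1 + 5415088/2676949·1 + 2070810/2676949·1 = 1 ✓
b·c: (-21629241/74954572)·(-14/9) + 5415088/2676949·(-5/14) + 2070810/2676949·1 = 1/2 ✓
b·c²: (-21629241/74954572)·196/81 + 5415088/2676949·25/196 + 2070810/2676949·1 = 1/3 ✓
b·Ac: 5415088/2676949·4/3 + 2070810/2676949·(-2473/756) = 1/6 ✓
b·c³: (-21629241/74954572)·(-2744/729) + 5415088/2676949·(-125/2744) + 2070810/2676949·1 = 894303778/505943361 ≠ 1/4 ⇒ order 3.
b·(c∘Ac): 5415088/2676949·(-10/21) + 2070810/2676949·(-2473/756) = -18705145/5353898 ≠ 1/8
b·Ac²: 5415088/2676949·(-56/27) + 2070810/2676949·407245/95256 = -1797786409/2023773444 ≠ 1/12
b·A²c: 2070810/2676949·38/15 = 5246052/2676949 ≠ 1/24

3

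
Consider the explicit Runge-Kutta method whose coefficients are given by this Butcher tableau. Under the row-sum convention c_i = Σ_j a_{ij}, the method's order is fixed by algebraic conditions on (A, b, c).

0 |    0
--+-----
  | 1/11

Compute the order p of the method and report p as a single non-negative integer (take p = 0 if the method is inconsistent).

b = (1/11)
c = (0)
Σ b_i: 1/11·1 = 1/11 ≠ 1 ⇒ order 0.

0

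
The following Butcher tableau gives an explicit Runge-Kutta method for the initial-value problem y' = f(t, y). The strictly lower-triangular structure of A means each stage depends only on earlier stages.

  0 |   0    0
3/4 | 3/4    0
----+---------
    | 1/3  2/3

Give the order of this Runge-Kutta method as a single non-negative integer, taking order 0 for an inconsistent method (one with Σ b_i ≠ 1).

b = (1/3, 2/3)
c = (0, 3/4)
Σ b_i: 1/3·1 + 2/3·1 = 1 ✓
b·c: 2/3·3/4 = 1/2 ✓; 2 stages ⇒ order 2.

2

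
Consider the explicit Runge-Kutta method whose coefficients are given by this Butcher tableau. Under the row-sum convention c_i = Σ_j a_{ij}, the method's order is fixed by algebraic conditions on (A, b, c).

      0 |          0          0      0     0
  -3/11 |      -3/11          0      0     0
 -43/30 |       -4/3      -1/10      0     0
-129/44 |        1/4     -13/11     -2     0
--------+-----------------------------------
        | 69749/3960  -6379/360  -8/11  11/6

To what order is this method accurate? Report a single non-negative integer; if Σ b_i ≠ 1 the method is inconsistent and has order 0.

b = (69749/3960, -6379/360, -8/11, 11/6)
c = (0, -3/11, -43/30, -129/44)
Ac = (0, 0, 3/110, 5788/1815)
Σ b_i: 69749/3960·1 + (-6379/360)·1 + (-8/11)·1 + 11/6·1 = 1 ✓
b·c: (-6379/360)·(-3/11) + (-8/11)·(-43/30) + 11/6·(-129/44) = 1/2 ✓
b·c²: (-6379/360)·9/121 + (-8/11)·1849/900 + 11/6·16641/1936 = 11278909/871200 ≠ 1/3 ⇒ order 2.
b·Ac: (-8/11)·3/110 + 11/6·5788/1815 = 31726/5445 ≠ 1/6

2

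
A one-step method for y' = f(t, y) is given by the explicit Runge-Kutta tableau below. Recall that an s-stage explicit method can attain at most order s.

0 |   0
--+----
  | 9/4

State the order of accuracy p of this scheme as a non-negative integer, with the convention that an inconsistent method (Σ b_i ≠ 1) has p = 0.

b = (9/4)
c = (0)
Σ b_i: 9/4·1 = 9/4 ≠ 1 ⇒ order 0.

0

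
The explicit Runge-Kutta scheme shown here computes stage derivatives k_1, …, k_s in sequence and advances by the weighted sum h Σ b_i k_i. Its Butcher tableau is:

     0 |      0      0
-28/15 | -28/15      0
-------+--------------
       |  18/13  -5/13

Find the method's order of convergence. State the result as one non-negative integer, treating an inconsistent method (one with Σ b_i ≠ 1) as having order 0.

1

b = (18/13, -5/13)
c = (0, -28/15)
Σ b_i: 18/13·1 + (-5/13)·1 = 1 ✓
b·c: (-5/13)·(-28/15) = 28/39 ≠ 1/2 ⇒ order 1.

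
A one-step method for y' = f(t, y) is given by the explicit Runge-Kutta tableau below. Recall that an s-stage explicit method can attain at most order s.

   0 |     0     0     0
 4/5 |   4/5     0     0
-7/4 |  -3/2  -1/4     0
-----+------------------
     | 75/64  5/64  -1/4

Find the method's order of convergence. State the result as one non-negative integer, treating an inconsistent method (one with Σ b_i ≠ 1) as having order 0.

b = (75/64, 5/64, -1/4)
c = (0, 4/5, -7/4)
Ac = (0, 0, -1/5)
Σ b_i: 75/64·1 + 5/64·1 + (-1/4)·1 = 1 ✓
b·c: 5/64·4/5 + (-1/4)·(-7/4) = 1/2 ✓
b·c²: 5/64·16/25 + (-1/4)·49/16 = -229/320 ≠ 1/3 ⇒ order 2.
b·Ac: (-1/4)·(-1/5) = 1/20 ≠ 1/6

2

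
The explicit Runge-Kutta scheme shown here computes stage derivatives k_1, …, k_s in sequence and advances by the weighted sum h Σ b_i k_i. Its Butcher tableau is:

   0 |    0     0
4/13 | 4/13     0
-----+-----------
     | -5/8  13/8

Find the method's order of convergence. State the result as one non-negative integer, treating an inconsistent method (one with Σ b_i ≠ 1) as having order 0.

2

b = (-5/8, 13/8)
c = (0, 4/13)
Σ b_i: (-5/8)·1 + 13/8·1 = 1 ✓
b·c: 13/8·4/13 = 1/2 ✓; 2 stages ⇒ order 2.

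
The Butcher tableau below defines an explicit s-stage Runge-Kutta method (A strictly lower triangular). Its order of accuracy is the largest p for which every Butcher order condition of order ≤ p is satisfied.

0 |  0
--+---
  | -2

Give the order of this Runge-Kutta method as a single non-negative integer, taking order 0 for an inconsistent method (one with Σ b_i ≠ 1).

b = (-2)
c = (0)
Σ b_i: (-2)·1 = -2 ≠ 1 ⇒ order 0.

0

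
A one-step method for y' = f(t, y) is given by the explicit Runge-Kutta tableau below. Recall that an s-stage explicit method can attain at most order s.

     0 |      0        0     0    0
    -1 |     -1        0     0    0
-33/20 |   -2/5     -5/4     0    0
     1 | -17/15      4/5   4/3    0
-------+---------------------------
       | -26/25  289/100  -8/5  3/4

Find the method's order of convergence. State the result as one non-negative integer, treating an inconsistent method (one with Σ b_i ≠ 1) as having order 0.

b = (-26/25, 289/100, -8/5, 3/4)
c = (0, -1, -33/20, 1)
Ac = (0, 0, 5/4, -3)
Σ b_i: (-26/25)·1 + 289/100·1 + (-8/5)·1 + 3/4·1 = 1 ✓
b·c: 289/100·(-1) + (-8/5)·(-33/20) + 3/4·1 = 1/2 ✓
b·c²: 289/100·1 + (-8/5)·1089/400 + 3/4·1 = -179/250 ≠ 1/3 ⇒ order 2.
b·Ac: (-8/5)·5/4 + 3/4·(-3) = -17/4 ≠ 1/6

2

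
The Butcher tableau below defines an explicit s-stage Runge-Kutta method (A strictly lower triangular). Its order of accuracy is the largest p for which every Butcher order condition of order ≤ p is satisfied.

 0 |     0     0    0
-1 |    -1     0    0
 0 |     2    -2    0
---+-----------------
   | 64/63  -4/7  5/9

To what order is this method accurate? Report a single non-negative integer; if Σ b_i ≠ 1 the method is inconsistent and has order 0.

1

b = (64/63, -4/7, 5/9)
c = (0, -1, 0)
Ac = (0, 0, 2)
Σ b_i: 64/63·1 + (-4/7)·1 + 5/9·1 = 1 ✓
b·c: (-4/7)·(-1) = 4/7 ≠ 1/2 ⇒ order 1.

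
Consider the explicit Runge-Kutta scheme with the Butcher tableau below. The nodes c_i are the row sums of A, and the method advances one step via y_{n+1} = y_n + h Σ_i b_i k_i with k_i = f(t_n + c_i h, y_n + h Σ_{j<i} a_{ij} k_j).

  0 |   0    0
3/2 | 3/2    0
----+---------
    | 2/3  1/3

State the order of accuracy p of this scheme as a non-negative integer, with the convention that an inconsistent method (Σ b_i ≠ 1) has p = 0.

2

b = (2/3, 1/3)
c = (0, 3/2)
Σ b_i: 2/3·1 + 1/3·1 = 1 ✓
b·c: 1/3·3/2 = 1/2 ✓; 2 stages ⇒ order 2.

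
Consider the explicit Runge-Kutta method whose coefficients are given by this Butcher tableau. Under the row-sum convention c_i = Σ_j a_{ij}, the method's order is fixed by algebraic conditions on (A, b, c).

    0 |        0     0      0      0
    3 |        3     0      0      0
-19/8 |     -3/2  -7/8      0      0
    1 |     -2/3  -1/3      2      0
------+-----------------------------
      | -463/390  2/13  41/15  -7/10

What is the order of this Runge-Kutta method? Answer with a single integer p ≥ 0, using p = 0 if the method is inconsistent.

1

b = (-463/390, 2/13, 41/15, -7/10)
c = (0, 3, -19/8, 1)
Ac = (0, 0, -21/8, -23/4)
Σ b_i: (-463/390)·1 + 2/13·1 + 41/15·1 + (-7/10)·1 = 1 ✓
b·c: 2/13·3 + 41/15·(-19/8) + (-7/10)·1 = -10499/1560 ≠ 1/2 ⇒ order 1.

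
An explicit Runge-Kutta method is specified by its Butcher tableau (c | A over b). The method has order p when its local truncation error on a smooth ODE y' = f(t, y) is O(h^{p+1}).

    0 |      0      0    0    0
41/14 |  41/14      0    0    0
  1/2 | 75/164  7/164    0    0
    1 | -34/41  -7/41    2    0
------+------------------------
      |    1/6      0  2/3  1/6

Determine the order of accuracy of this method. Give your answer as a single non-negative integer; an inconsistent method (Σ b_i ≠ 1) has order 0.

b = (1/6, 0, 2/3, 1/6)
c = (0, 41/14, 1/2, 1)
Ac = (0, 0, 1/8, 1/2)
Σ b_i: 1/6·1 + 2/3·1 + 1/6·1 = 1 ✓
b·c: 2/3·1/2 + 1/6·1 = 1/2 ✓
b·c²: 2/3·1/4 + 1/6·1 = 1/3 ✓
b·Ac: 2/3·1/8 + 1/6·1/2 = 1/6 ✓
b·c³: 2/3·1/8 + 1/6·1 = 1/4 ✓
b·(c∘Ac): 2/3·1/16 + 1/6·1/2 = 1/8 ✓
b·Ac²: 2/3·41/112 + 1/6·(-27/28) = 1/12 ✓
b·A²c: 1/6·1/4 = 1/24 ✓; 4 stages ⇒ order 4.

4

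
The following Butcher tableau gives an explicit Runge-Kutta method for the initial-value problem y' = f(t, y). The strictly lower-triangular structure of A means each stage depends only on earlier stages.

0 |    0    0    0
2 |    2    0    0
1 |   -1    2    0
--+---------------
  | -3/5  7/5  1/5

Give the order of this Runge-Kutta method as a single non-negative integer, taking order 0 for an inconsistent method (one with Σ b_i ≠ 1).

b = (-3/5, 7/5, 1/5)
c = (0, 2, 1)
Ac = (0, 0, 4)
Σ b_i: (-3/5)·1 + 7/5·1 + 1/5·1 = 1 ✓
b·c: 7/5·2 + 1/5·1 = 3 ≠ 1/2 ⇒ order 1.

1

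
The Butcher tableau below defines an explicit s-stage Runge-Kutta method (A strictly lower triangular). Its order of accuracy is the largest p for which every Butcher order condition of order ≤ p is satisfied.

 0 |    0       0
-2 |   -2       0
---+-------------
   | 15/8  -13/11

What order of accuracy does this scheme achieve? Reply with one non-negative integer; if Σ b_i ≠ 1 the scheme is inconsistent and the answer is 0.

0

b = (15/8, -13/11)
c = (0, -2)
Σ b_i: 15/8·1 + (-13/11)·1 = 61/88 ≠ 1 ⇒ order 0.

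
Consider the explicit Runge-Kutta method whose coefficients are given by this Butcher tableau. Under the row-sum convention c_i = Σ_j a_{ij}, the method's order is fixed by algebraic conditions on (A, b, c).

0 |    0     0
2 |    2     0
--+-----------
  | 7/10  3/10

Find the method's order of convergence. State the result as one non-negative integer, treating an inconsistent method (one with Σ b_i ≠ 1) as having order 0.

1

b = (7/10, 3/10)
c = (0, 2)
Σ b_i: 7/10·1 + 3/10·1 = 1 ✓
b·c: 3/10·2 = 3/5 ≠ 1/2 ⇒ order 1.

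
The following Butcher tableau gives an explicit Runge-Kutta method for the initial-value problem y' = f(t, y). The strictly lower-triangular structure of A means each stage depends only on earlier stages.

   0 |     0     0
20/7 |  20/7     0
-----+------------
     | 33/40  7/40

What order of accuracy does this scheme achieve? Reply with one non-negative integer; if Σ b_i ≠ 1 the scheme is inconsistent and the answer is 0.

b = (33/40, 7/40)
c = (0, 20/7)
Σ b_i: 33/40·1 + 7/40·1 = 1 ✓
b·c: 7/40·20/7 = 1/2 ✓; 2 stages ⇒ order 2.

2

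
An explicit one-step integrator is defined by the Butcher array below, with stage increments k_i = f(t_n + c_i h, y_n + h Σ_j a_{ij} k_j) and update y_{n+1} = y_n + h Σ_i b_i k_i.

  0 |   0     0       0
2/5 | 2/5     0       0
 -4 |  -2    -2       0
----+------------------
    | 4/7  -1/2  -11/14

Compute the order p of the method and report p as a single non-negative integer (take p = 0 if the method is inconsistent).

0

b = (4/7, -1/2, -11/14)
c = (0, 2/5, -4)
Ac = (0, 0, -4/5)
Σ b_i: 4/7·1 + (-1/2)·1 + (-11/14)·1 = -5/7 ≠ 1 ⇒ order 0.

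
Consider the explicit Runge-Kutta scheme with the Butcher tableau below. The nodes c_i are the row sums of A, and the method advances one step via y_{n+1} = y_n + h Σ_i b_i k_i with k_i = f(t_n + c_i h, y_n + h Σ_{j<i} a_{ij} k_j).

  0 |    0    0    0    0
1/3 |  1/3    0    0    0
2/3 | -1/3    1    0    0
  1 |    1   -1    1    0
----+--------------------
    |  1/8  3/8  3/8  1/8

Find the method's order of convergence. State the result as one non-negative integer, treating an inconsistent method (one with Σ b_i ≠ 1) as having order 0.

4

b = (1/8, 3/8, 3/8, 1/8)
c = (0, 1/3, 2/3, 1)
Ac = (0, 0, 1/3, 1/3)
Σ b_i: 1/8·1 + 3/8·1 + 3/8·1 + 1/8·1 = 1 ✓
b·c: 3/8·1/3 + 3/8·2/3 + 1/8·1 = 1/2 ✓
b·c²: 3/8·1/9 + 3/8·4/9 + 1/8·1 = 1/3 ✓
b·Ac: 3/8·1/3 + 1/8·1/3 = 1/6 ✓
b·c³: 3/8·1/27 + 3/8·8/27 + 1/8·1 = 1/4 ✓
b·(c∘Ac): 3/8·2/9 + 1/8·1/3 = 1/8 ✓
b·Ac²: 3/8·1/9 + 1/8·1/3 = 1/12 ✓
b·A²c: 1/8·1/3 = 1/24 ✓; 4 stages ⇒ order 4.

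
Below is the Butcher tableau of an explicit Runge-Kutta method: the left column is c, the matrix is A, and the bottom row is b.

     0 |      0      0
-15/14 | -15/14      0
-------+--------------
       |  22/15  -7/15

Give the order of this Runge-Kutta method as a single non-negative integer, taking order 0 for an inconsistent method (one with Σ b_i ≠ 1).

2

b = (22/15, -7/15)
c = (0, -15/14)
Σ b_i: 22/15·1 + (-7/15)·1 = 1 ✓
b·c: (-7/15)·(-15/14) = 1/2 ✓; 2 stages ⇒ order 2.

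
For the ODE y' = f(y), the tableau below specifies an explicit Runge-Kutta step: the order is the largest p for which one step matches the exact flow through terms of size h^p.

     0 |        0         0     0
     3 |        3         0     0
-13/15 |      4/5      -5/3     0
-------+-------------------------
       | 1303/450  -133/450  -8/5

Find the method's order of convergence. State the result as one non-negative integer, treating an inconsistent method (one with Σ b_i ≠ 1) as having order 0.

b = (1303/450, -133/450, -8/5)
c = (0, 3, -13/15)
Ac = (0, 0, -5)
Σ b_i: 1303/450·1 + (-133/450)·1 + (-8/5)·1 = 1 ✓
b·c: (-133/450)·3 + (-8/5)·(-13/15) = 1/2 ✓
b·c²: (-133/450)·9 + (-8/5)·169/225 = -8689/2250 ≠ 1/3 ⇒ order 2.
b·Ac: (-8/5)·(-5) = 8 ≠ 1/6

2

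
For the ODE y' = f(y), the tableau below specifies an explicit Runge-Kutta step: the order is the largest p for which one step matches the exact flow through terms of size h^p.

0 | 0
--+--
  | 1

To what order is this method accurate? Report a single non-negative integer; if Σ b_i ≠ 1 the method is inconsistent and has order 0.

b = (1)
c = (0)
Σ b_i: 1·1 = 1 ✓; 1 stage ⇒ order 1.

1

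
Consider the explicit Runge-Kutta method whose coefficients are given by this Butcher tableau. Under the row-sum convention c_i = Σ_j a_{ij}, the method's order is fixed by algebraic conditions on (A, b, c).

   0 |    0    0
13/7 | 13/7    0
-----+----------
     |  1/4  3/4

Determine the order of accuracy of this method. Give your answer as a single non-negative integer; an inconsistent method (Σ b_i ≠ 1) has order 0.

b = (1/4, 3/4)
c = (0, 13/7)
Σ b_i: 1/4·1 + 3/4·1 = 1 ✓
b·c: 3/4·13/7 = 39/28 ≠ 1/2 ⇒ order 1.

1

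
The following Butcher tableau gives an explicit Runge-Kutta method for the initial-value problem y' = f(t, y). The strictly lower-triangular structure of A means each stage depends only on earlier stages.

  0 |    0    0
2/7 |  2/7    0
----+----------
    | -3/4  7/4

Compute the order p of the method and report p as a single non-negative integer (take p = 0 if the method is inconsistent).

b = (-3/4, 7/4)
c = (0, 2/7)
Σ b_i: (-3/4)·1 + 7/4·1 = 1 ✓
b·c: 7/4·2/7 = 1/2 ✓; 2 stages ⇒ order 2.

2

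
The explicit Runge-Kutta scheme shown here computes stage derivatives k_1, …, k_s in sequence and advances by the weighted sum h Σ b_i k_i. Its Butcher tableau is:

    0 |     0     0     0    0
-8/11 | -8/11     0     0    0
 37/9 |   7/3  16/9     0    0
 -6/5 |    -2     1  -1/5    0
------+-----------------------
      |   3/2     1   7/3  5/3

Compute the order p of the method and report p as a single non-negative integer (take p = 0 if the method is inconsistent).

b = (3/2, 1, 7/3, 5/3)
c = (0, -8/11, 37/9, -6/5)
Ac = (0, 0, -128/99, -767/495)
Σ b_i: 3/2·1 + 1·1 + 7/3·1 + 5/3·1 = 13/2 ≠ 1 ⇒ order 0.

0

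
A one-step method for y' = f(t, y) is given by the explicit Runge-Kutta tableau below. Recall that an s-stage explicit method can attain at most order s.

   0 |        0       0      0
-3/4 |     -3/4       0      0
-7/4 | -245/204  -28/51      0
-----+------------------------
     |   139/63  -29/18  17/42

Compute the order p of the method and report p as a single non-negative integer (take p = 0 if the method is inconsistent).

b = (139/63, -29/18, 17/42)
c = (0, -3/4, -7/4)
Ac = (0, 0, 7/17)
Σ b_i: 139/63·1 + (-29/18)·1 + 17/42·1 = 1 ✓
b·c: (-29/18)·(-3/4) + 17/42·(-7/4) = 1/2 ✓
b·c²: (-29/18)·9/16 + 17/42·49/16 = 1/3 ✓
b·Ac: 17/42·7/17 = 1/6 ✓; 3 stages ⇒ order 3.

3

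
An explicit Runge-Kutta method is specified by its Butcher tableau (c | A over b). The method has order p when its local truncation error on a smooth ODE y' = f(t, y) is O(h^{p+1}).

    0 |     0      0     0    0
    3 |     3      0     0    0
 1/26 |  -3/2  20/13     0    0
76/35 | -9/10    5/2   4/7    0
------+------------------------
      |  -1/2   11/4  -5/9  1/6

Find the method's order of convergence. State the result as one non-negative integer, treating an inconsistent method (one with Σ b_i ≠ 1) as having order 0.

b = (-1/2, 11/4, -5/9, 1/6)
c = (0, 3, 1/26, 76/35)
Ac = (0, 0, 60/13, 1369/182)
Σ b_i: (-1/2)·1 + 11/4·1 + (-5/9)·1 + 1/6·1 = 67/36 ≠ 1 ⇒ order 0.

0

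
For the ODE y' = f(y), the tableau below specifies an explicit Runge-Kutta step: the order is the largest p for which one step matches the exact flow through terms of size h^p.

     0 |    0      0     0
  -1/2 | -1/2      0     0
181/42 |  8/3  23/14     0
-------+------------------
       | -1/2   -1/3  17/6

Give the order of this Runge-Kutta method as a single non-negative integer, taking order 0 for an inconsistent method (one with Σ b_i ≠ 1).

b = (-1/2, -1/3, 17/6)
c = (0, -1/2, 181/42)
Ac = (0, 0, -23/28)
Σ b_i: (-1/2)·1 + (-1/3)·1 + 17/6·1 = 2 ≠ 1 ⇒ order 0.

0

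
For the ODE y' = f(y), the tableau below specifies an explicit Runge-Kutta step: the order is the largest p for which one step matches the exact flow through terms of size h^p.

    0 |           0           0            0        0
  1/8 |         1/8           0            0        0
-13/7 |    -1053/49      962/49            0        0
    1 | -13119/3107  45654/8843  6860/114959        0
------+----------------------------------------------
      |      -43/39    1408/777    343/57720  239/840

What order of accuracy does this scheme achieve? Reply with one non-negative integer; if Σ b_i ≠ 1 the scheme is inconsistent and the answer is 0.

b = (-43/39, 1408/777, 343/57720, 239/840)
c = (0, 1/8, -13/7, 1)
Ac = (0, 0, 481/196, 511/956)
Σ b_i: (-43/39)·1 + 1408/777·1 + 343/57720·1 + 239/840·1 = 1 ✓
b·c: 1408/777·1/8 + 343/57720·(-13/7) + 239/840·1 = 1/2 ✓
b·c²: 1408/777·1/64 + 343/57720·169/49 + 239/840·1 = 1/3 ✓
b·Ac: 343/57720·481/196 + 239/840·511/956 = 1/6 ✓
b·c³: 1408/777·1/512 + 343/57720·(-2197/343) + 239/840·1 = 1/4 ✓
b·(c∘Ac): 343/57720·(-6253/1372) + 239/840·511/956 = 1/8 ✓
b·Ac²: 343/57720·481/1568 + 239/840·2191/7648 = 1/12 ✓
b·A²c: 239/840·35/239 = 1/24 ✓; 4 stages ⇒ order 4.

4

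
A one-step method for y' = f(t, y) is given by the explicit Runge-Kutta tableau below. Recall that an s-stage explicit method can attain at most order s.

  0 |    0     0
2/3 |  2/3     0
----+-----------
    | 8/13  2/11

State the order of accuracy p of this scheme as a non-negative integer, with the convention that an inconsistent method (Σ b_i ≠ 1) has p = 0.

b = (8/13, 2/11)
c = (0, 2/3)
Σ b_i: 8/13·1 + 2/11·1 = 114/143 ≠ 1 ⇒ order 0.

0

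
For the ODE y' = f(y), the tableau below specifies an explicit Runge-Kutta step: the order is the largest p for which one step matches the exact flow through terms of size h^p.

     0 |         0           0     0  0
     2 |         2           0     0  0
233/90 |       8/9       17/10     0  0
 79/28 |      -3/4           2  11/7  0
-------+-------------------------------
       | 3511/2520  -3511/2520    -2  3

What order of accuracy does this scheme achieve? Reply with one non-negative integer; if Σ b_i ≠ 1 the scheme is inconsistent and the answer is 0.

b = (3511/2520, -3511/2520, -2, 3)
c = (0, 2, 233/90, 79/28)
Ac = (0, 0, 17/5, 5083/630)
Σ b_i: 3511/2520·1 + (-3511/2520)·1 + (-2)·1 + 3·1 = 1 ✓
b·c: (-3511/2520)·2 + (-2)·233/90 + 3·79/28 = 1/2 ✓
b·c²: (-3511/2520)·4 + (-2)·54289/8100 + 3·6241/784 = 7785067/1587600 ≠ 1/3 ⇒ order 2.
b·Ac: (-2)·17/5 + 3·5083/630 = 731/42 ≠ 1/6

2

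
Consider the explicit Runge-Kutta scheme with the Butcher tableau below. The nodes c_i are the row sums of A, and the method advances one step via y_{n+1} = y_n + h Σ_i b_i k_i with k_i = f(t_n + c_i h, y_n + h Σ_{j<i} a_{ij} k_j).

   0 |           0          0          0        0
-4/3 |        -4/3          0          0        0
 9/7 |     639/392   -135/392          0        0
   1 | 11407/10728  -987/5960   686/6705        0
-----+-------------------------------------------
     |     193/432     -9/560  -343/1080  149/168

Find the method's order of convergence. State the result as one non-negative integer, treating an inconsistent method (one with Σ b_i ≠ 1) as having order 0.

4

b = (193/432, -9/560, -343/1080, 149/168)
c = (0, -4/3, 9/7, 1)
Ac = (0, 0, 45/98, 105/298)
Σ b_i: 193/432·1 + (-9/560)·1 + (-343/1080)·1 + 149/168·1 = 1 ✓
b·c: (-9/560)·(-4/3) + (-343/1080)·9/7 + 149/168·1 = 1/2 ✓
b·c²: (-9/560)·16/9 + (-343/1080)·81/49 + 149/168·1 = 1/3 ✓
b·Ac: (-343/1080)·45/98 + 149/168·105/298 = 1/6 ✓
b·c³: (-9/560)·(-64/27) + (-343/1080)·729/343 + 149/168·1 = 1/4 ✓
b·(c∘Ac): (-343/1080)·405/686 + 149/168·105/298 = 1/8 ✓
b·Ac²: (-343/1080)·(-30/49) + 149/168·(-56/447) = 1/12 ✓
b·A²c: 149/168·7/149 = 1/24 ✓; 4 stages ⇒ order 4.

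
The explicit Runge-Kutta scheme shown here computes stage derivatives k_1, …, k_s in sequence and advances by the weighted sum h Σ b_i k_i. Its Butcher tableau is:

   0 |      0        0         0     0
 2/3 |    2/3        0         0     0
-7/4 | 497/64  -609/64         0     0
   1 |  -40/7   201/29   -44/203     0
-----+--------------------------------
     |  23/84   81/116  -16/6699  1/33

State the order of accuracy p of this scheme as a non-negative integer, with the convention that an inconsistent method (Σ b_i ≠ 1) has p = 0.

4

b = (23/84, 81/116, -16/6699, 1/33)
c = (0, 2/3, -7/4, 1)
Ac = (0, 0, -203/32, 5)
Σ b_i: 23/84·1 + 81/116·1 + (-16/6699)·1 + 1/33·1 = 1 ✓
b·c: 81/116·2/3 + (-16/6699)·(-7/4) + 1/33·1 = 1/2 ✓
b·c²: 81/116·4/9 + (-16/6699)·49/16 + 1/33·1 = 1/3 ✓
b·Ac: (-16/6699)·(-203/32) + 1/33·5 = 1/6 ✓
b·c³: 81/116·8/27 + (-16/6699)·(-343/64) + 1/33·1 = 1/4 ✓
b·(c∘Ac): (-16/6699)·1421/128 + 1/33·5 = 1/8 ✓
b·Ac²: (-16/6699)·(-203/48) + 1/33·29/12 = 1/12 ✓
b·A²c: 1/33·11/8 = 1/24 ✓; 4 stages ⇒ order 4.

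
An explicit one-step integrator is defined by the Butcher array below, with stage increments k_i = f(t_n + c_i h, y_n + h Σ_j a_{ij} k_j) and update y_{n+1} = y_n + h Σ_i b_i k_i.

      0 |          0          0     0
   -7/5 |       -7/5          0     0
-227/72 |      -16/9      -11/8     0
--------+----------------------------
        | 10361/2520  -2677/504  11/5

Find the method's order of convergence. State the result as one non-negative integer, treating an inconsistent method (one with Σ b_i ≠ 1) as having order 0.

2

b = (10361/2520, -2677/504, 11/5)
c = (0, -7/5, -227/72)
Ac = (0, 0, 77/40)
Σ b_i: 10361/2520·1 + (-2677/504)·1 + 11/5·1 = 1 ✓
b·c: (-2677/504)·(-7/5) + 11/5·(-227/72) = 1/2 ✓
b·c²: (-2677/504)·49/25 + 11/5·51529/5184 = 1484887/129600 ≠ 1/3 ⇒ order 2.
b·Ac: 11/5·77/40 = 847/200 ≠ 1/6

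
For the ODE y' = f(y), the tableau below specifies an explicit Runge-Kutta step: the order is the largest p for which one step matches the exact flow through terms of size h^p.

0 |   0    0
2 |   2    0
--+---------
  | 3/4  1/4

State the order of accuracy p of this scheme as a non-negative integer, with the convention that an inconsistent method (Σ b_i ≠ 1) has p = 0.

2

b = (3/4, 1/4)
c = (0, 2)
Σ b_i: 3/4·1 + 1/4·1 = 1 ✓
b·c: 1/4·2 = 1/2 ✓; 2 stages ⇒ order 2.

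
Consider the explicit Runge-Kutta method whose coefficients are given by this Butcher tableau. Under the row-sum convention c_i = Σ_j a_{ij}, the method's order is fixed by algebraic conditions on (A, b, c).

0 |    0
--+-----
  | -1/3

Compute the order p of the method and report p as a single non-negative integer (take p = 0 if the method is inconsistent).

0

b = (-1/3)
c = (0)
Σ b_i: (-1/3)·1 = -1/3 ≠ 1 ⇒ order 0.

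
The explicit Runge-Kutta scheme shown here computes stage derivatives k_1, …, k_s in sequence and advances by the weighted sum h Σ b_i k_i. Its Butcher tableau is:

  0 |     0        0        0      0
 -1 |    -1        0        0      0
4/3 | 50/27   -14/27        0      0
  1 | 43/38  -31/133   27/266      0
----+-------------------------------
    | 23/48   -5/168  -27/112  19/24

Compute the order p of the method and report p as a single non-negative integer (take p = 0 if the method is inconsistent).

4

b = (23/48, -5/168, -27/112, 19/24)
c = (0, -1, 4/3, 1)
Ac = (0, 0, 14/27, 7/19)
Σ b_i: 23/48·1 + (-5/168)·1 + (-27/112)·1 + 19/24·1 = 1 ✓
b·c: (-5/168)·(-1) + (-27/112)·4/3 + 19/24·1 = 1/2 ✓
b·c²: (-5/168)·1 + (-27/112)·16/9 + 19/24·1 = 1/3 ✓
b·Ac: (-27/112)·14/27 + 19/24·7/19 = 1/6 ✓
b·c³: (-5/168)·(-1) + (-27/112)·64/27 + 19/24·1 = 1/4 ✓
b·(c∘Ac): (-27/112)·56/81 + 19/24·7/19 = 1/8 ✓
b·Ac²: (-27/112)·(-14/27) + 19/24·(-1/19) = 1/12 ✓
b·A²c: 19/24·1/19 = 1/24 ✓; 4 stages ⇒ order 4.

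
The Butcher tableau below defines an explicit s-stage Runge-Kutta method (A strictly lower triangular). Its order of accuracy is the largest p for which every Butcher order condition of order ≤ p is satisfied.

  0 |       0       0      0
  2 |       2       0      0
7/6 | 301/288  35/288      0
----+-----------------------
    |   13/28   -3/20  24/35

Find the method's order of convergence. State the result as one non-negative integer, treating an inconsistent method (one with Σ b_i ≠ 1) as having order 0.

b = (13/28, -3/20, 24/35)
c = (0, 2, 7/6)
Ac = (0, 0, 35/144)
Σ b_i: 13/28·1 + (-3/20)·1 + 24/35·1 = 1 ✓
b·c: (-3/20)·2 + 24/35·7/6 = 1/2 ✓
b·c²: (-3/20)·4 + 24/35·49/36 = 1/3 ✓
b·Ac: 24/35·35/144 = 1/6 ✓; 3 stages ⇒ order 3.

3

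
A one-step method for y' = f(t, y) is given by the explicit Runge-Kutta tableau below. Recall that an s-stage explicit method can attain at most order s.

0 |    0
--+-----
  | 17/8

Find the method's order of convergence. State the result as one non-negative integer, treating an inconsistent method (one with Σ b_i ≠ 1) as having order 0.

b = (17/8)
c = (0)
Σ b_i: 17/8·1 = 17/8 ≠ 1 ⇒ order 0.

0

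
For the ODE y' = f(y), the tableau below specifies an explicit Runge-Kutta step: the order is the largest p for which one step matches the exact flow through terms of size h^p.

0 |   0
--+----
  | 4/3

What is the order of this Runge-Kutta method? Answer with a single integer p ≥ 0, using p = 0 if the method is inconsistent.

0

b = (4/3)
c = (0)
Σ b_i: 4/3·1 = 4/3 ≠ 1 ⇒ order 0.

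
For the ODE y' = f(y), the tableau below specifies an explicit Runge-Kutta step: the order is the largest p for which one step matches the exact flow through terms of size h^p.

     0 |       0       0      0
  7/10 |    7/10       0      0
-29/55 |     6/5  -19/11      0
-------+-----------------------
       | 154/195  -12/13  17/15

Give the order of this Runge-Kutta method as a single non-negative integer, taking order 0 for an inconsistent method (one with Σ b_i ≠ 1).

b = (154/195, -12/13, 17/15)
c = (0, 7/10, -29/55)
Ac = (0, 0, -133/110)
Σ b_i: 154/195·1 + (-12/13)·1 + 17/15·1 = 1 ✓
b·c: (-12/13)·7/10 + 17/15·(-29/55) = -13339/10725 ≠ 1/2 ⇒ order 1.

1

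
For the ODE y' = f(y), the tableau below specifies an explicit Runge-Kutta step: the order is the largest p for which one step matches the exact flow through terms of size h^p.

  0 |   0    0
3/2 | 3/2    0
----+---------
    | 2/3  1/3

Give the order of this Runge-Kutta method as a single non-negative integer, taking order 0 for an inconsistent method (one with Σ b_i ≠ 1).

b = (2/3, 1/3)
c = (0, 3/2)
Σ b_i: 2/3·1 + 1/3·1 = 1 ✓
b·c: 1/3·3/2 = 1/2 ✓; 2 stages ⇒ order 2.

2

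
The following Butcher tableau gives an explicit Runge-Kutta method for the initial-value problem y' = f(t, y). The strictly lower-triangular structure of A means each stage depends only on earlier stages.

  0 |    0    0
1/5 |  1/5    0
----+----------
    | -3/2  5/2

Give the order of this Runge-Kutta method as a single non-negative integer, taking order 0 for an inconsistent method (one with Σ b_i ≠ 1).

b = (-3/2, 5/2)
c = (0, 1/5)
Σ b_i: (-3/2)·1 + 5/2·1 = 1 ✓
b·c: 5/2·1/5 = 1/2 ✓; 2 stages ⇒ order 2.

2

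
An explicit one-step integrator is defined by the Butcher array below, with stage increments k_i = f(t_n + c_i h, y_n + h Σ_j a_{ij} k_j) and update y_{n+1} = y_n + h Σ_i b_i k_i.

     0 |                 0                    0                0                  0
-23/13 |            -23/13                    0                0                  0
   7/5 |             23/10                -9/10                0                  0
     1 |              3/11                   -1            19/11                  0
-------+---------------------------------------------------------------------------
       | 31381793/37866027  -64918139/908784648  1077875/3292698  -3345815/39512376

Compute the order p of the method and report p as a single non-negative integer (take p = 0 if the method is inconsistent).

3

b = (31381793/37866027, -64918139/908784648, 1077875/3292698, -3345815/39512376)
c = (0, -23/13, 7/5, 1)
Ac = (0, 0, 207/130, 2994/715)
Σ b_i: 31381793/37866027·1 + (-64918139/908784648)·1 + 1077875/3292698·1 + (-3345815/39512376)·1 = 1 ✓
b·c: (-64918139/908784648)·(-23/13) + 1077875/3292698·7/5 + (-3345815/39512376)·1 = 1/2 ✓
b·c²: (-64918139/908784648)·529/169 + 1077875/3292698·49/25 + (-3345815/39512376)·1 = 1/3 ✓
b·Ac: 1077875/3292698·207/130 + (-3345815/39512376)·2994/715 = 1/6 ✓
b·c³: (-64918139/908784648)·(-12167/2197) + 1077875/3292698·343/125 + (-3345815/39512376)·1 = 17253033/14268358 ≠ 1/4 ⇒ order 3.
b·(c∘Ac): 1077875/3292698·1449/650 + (-3345815/39512376)·2994/715 = 8029492/21402537 ≠ 1/8
b·Ac²: 1077875/3292698·(-4761/1690) + (-3345815/39512376)·11864/46475 = -1212011537/1284152220 ≠ 1/12
b·A²c: (-3345815/39512376)·3933/1430 = -26584021/114146864 ≠ 1/24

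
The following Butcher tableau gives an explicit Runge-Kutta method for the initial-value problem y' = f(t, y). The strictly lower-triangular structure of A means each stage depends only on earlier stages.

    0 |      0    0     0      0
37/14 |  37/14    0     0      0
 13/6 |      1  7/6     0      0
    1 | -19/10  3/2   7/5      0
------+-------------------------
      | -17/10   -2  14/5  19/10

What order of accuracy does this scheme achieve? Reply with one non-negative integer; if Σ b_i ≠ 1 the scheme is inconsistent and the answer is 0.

b = (-17/10, -2, 14/5, 19/10)
c = (0, 37/14, 13/6, 1)
Ac = (0, 0, 37/12, 2939/420)
Σ b_i: (-17/10)·1 + (-2)·1 + 14/5·1 + 19/10·1 = 1 ✓
b·c: (-2)·37/14 + 14/5·13/6 + 19/10·1 = 563/210 ≠ 1/2 ⇒ order 1.

1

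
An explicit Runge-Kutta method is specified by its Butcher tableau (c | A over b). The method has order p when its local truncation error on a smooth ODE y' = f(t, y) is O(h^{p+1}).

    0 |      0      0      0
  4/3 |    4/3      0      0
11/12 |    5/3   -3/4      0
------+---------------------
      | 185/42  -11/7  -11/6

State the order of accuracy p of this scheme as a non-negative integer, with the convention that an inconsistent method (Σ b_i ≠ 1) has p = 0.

1

b = (185/42, -11/7, -11/6)
c = (0, 4/3, 11/12)
Ac = (0, 0, -1)
Σ b_i: 185/42·1 + (-11/7)·1 + (-11/6)·1 = 1 ✓
b·c: (-11/7)·4/3 + (-11/6)·11/12 = -1903/504 ≠ 1/2 ⇒ order 1.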